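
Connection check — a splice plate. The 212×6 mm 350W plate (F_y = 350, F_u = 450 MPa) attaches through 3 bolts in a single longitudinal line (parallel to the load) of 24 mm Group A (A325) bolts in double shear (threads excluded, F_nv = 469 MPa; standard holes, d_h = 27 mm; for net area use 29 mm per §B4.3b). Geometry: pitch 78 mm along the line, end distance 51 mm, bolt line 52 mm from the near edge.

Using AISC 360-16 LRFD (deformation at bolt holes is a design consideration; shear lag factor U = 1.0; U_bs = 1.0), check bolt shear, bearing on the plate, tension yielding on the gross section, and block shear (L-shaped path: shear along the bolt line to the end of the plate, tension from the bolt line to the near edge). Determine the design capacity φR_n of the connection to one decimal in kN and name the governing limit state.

Bolt shear: A_b = π(24)²/4 = 452.39 mm². φR_n = 0.75 × 469 × 452.39 × 3 × 2 = 954.8 kN.
Bearing (6 mm plate, F_u = 450 MPa): end bolts L_c = 51 − 27/2 = 37.5, R_n = min(1.2×37.5×6×450, 2.4×24×6×450) = 121.5 kN/bolt; interior L_c = 78 − 27 = 51, R_n = 155.52 kN/bolt. φR_n = 0.75 × (1×121.5 + 2×155.52) = 324.4 kN.
Tension yield (gross): A_g = 212×6 = 1272 mm². φR_n = 0.90 × 350 × 1272 = 400.7 kN.
Block shear: shear path 1×[51+2×78] = 1×207 mm, A_gv = 1242, A_nv = 1×(207 − 2.5×29)×6 = 807 mm²; tension to near edge: (52 − 0.5×29)×6 = 225 mm². R_n = min(0.6×450×807, 0.6×350×1242) + 1.0×450×225 = min(217.89, 260.82) + 101.25 = 319.14 kN. φR_n = 0.75 × 319.14 = 239.4 kN.
Governing: min(954.8, 324.4, 400.7, 239.4) = 239.4 kN → block shear.

239.4 kN (block shear governs)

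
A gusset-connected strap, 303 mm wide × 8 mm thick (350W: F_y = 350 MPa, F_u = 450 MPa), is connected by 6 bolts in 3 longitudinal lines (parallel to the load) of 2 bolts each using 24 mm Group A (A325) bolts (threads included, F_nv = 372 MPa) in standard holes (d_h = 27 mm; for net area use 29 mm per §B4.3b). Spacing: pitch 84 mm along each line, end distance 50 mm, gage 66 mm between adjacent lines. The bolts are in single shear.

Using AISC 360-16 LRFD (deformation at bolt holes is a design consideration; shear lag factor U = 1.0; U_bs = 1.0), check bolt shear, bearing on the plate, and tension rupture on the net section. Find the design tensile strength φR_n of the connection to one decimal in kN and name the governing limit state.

583.2 kN (net-section rupture governs)

Bolt shear: A_b = π(24)²/4 = 452.39 mm². φR_n = 0.75 × 372 × 452.39 × 6 × 1 = 757.3 kN.
Bearing (8 mm plate, F_u = 450 MPa): end bolts L_c = 50 − 27/2 = 36.5, R_n = min(1.2×36.5×8×450, 2.4×24×8×450) = 157.68 kN/bolt; interior L_c = 84 − 27 = 57, R_n = 207.36 kN/bolt. φR_n = 0.75 × (3×157.68 + 3×207.36) = 821.3 kN.
Tension rupture (net): A_n = (303 − 3×29)×8 = 1728 mm² (U = 1.0, A_e = A_n). φR_n = 0.75 × 450 × 1728 = 583.2 kN.
Governing: min(757.3, 821.3, 583.2) = 583.2 kN → net-section rupture.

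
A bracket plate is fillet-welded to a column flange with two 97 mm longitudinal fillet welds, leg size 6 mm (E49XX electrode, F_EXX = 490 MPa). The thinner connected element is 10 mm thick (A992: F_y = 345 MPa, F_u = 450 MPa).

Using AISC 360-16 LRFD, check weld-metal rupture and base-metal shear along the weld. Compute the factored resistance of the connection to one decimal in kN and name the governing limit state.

181.5 kN (weld metal governs)

Weld metal: throat = 0.707×6 = 4.242 mm, L = 2×97 = 194 mm. φR_n = 0.75 × 0.6 × 490 × 4.242 × 194 = 181.5 kN.
Base metal shear (10 mm plate): yield φR_n = 1.0×0.6×345×10×194 = 401.6 kN; rupture φR_n = 0.75×0.6×450×10×194 = 392.9 kN; take 392.9 kN (rupture).
Governing: min(181.5, 392.9) = 181.5 kN → weld metal.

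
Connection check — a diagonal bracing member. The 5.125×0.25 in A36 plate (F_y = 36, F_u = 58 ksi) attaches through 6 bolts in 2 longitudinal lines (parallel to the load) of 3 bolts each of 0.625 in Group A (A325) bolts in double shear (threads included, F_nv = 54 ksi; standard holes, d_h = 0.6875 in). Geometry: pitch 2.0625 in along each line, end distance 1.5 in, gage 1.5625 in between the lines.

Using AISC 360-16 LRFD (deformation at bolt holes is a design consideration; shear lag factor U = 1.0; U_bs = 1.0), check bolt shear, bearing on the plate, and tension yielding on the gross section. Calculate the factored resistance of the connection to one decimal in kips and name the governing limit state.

41.5 kips (gross-section yield governs)

Bolt shear: A_b = π(0.625)²/4 = 0.3068 in². φR_n = 0.75 × 54 × 0.3068 × 6 × 2 = 149.1 kips.
Bearing (0.25 in plate, F_u = 58 ksi): end bolts L_c = 1.5 − 0.6875/2 = 1.15625, R_n = min(1.2×1.15625×0.25×58, 2.4×0.625×0.25×58) = 20.119 kips/bolt; interior L_c = 2.0625 − 0.6875 = 1.375, R_n = 21.75 kips/bolt. φR_n = 0.75 × (2×20.119 + 4×21.75) = 95.4 kips.
Tension yield (gross): A_g = 5.125×0.25 = 1.2813 in². φR_n = 0.90 × 36 × 1.2813 = 41.5 kips.
Governing: min(149.1, 95.4, 41.5) = 41.5 kips → gross-section yield.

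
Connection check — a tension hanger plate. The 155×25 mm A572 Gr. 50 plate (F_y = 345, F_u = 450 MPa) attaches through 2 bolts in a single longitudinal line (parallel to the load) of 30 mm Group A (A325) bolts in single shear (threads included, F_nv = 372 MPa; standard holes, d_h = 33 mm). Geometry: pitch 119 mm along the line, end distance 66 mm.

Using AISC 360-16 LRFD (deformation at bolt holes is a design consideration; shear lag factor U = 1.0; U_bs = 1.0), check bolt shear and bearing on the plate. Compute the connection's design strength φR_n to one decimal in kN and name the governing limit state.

394.4 kN (bolt shear governs)

Bolt shear: A_b = π(30)²/4 = 706.86 mm². φR_n = 0.75 × 372 × 706.86 × 2 × 1 = 394.4 kN.
Bearing (25 mm plate, F_u = 450 MPa): end bolts L_c = 66 − 33/2 = 49.5, R_n = min(1.2×49.5×25×450, 2.4×30×25×450) = 668.25 kN/bolt; interior L_c = 119 − 33 = 86, R_n = 810 kN/bolt. φR_n = 0.75 × (1×668.25 + 1×810) = 1108.7 kN.
Governing: min(394.4, 1108.7) = 394.4 kN → bolt shear.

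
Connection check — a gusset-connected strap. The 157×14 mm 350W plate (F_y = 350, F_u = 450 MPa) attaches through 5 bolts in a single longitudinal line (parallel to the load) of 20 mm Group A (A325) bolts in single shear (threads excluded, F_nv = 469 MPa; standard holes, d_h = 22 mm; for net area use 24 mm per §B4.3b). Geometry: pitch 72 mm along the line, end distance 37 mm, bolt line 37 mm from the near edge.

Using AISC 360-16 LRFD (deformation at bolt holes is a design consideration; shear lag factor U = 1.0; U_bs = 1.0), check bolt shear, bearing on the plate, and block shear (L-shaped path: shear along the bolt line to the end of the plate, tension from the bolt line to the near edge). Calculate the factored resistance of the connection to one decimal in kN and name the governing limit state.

552.5 kN (bolt shear governs)

Bolt shear: A_b = π(20)²/4 = 314.16 mm². φR_n = 0.75 × 469 × 314.16 × 5 × 1 = 552.5 kN.
Bearing (14 mm plate, F_u = 450 MPa): end bolts L_c = 37 − 22/2 = 26, R_n = min(1.2×26×14×450, 2.4×20×14×450) = 196.56 kN/bolt; interior L_c = 72 − 22 = 50, R_n = 302.4 kN/bolt. φR_n = 0.75 × (1×196.56 + 4×302.4) = 1054.6 kN.
Block shear: shear path 1×[37+4×72] = 1×325 mm, A_gv = 4550, A_nv = 1×(325 − 4.5×24)×14 = 3038 mm²; tension to near edge: (37 − 0.5×24)×14 = 350 mm². R_n = min(0.6×450×3038, 0.6×350×4550) + 1.0×450×350 = min(820.26, 955.5) + 157.5 = 977.76 kN. φR_n = 0.75 × 977.76 = 733.3 kN.
Governing: min(552.5, 1054.6, 733.3) = 552.5 kN → bolt shear.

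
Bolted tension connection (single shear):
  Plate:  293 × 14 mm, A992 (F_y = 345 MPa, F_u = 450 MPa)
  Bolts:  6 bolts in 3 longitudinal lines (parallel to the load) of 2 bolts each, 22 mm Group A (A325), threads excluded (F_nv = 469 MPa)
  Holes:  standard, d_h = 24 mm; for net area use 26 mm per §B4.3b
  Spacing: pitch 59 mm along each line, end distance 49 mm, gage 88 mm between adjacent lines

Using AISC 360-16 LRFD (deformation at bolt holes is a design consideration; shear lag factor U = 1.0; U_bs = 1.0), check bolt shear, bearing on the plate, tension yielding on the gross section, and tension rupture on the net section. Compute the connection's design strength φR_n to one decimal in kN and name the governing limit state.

802.3 kN (bolt shear governs)

Bolt shear: A_b = π(22)²/4 = 380.13 mm². φR_n = 0.75 × 469 × 380.13 × 6 × 1 = 802.3 kN.
Bearing (14 mm plate, F_u = 450 MPa): end bolts L_c = 49 − 24/2 = 37, R_n = min(1.2×37×14×450, 2.4×22×14×450) = 279.72 kN/bolt; interior L_c = 59 − 24 = 35, R_n = 264.6 kN/bolt. φR_n = 0.75 × (3×279.72 + 3×264.6) = 1224.7 kN.
Tension yield (gross): A_g = 293×14 = 4102 mm². φR_n = 0.90 × 345 × 4102 = 1273.7 kN.
Tension rupture (net): A_n = (293 − 3×26)×14 = 3010 mm² (U = 1.0, A_e = A_n). φR_n = 0.75 × 450 × 3010 = 1015.9 kN.
Governing: min(802.3, 1224.7, 1273.7, 1015.9) = 802.3 kN → bolt shear.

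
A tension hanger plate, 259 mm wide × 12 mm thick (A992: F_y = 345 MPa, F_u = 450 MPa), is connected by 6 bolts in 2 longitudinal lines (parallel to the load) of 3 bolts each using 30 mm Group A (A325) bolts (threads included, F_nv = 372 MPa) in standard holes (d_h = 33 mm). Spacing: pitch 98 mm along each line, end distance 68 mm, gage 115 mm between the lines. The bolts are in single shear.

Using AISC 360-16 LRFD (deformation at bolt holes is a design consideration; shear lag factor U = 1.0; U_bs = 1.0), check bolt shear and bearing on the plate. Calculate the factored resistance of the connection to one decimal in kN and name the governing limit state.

1183.3 kN (bolt shear governs)

Bolt shear: A_b = π(30)²/4 = 706.86 mm². φR_n = 0.75 × 372 × 706.86 × 6 × 1 = 1183.3 kN.
Bearing (12 mm plate, F_u = 450 MPa): end bolts L_c = 68 − 33/2 = 51.5, R_n = min(1.2×51.5×12×450, 2.4×30×12×450) = 333.72 kN/bolt; interior L_c = 98 − 33 = 65, R_n = 388.8 kN/bolt. φR_n = 0.75 × (2×333.72 + 4×388.8) = 1667.0 kN.
Governing: min(1183.3, 1667.0) = 1183.3 kN → bolt shear.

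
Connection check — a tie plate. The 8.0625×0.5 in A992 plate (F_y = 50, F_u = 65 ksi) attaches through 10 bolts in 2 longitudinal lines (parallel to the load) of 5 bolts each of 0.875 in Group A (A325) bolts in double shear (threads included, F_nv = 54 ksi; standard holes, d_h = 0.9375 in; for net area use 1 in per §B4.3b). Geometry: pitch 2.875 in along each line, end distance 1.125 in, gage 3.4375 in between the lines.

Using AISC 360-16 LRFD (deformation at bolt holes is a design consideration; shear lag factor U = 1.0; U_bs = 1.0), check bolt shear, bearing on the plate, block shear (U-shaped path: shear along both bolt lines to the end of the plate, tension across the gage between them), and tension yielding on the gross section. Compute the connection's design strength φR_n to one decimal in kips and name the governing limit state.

181.4 kips (gross-section yield governs)

Bolt shear: A_b = π(0.875)²/4 = 0.60132 in². φR_n = 0.75 × 54 × 0.60132 × 10 × 2 = 487.1 kips.
Bearing (0.5 in plate, F_u = 65 ksi): end bolts L_c = 1.125 − 0.9375/2 = 0.65625, R_n = min(1.2×0.65625×0.5×65, 2.4×0.875×0.5×65) = 25.594 kips/bolt; interior L_c = 2.875 − 0.9375 = 1.9375, R_n = 68.25 kips/bolt. φR_n = 0.75 × (2×25.594 + 8×68.25) = 447.9 kips.
Block shear: shear path 2×[1.125+4×2.875] = 2×12.625 in, A_gv = 12.625, A_nv = 2×(12.625 − 4.5×1)×0.5 = 8.125 in²; tension across gage: (3.4375 − 1×1)×0.5 = 1.2188 in². R_n = min(0.6×65×8.125, 0.6×50×12.625) + 1.0×65×1.2188 = min(316.88, 378.75) + 79.222 = 396.1 kips. φR_n = 0.75 × 396.1 = 297.1 kips.
Tension yield (gross): A_g = 8.0625×0.5 = 4.0313 in². φR_n = 0.90 × 50 × 4.0313 = 181.4 kips.
Governing: min(487.1, 447.9, 297.1, 181.4) = 181.4 kips → gross-section yield.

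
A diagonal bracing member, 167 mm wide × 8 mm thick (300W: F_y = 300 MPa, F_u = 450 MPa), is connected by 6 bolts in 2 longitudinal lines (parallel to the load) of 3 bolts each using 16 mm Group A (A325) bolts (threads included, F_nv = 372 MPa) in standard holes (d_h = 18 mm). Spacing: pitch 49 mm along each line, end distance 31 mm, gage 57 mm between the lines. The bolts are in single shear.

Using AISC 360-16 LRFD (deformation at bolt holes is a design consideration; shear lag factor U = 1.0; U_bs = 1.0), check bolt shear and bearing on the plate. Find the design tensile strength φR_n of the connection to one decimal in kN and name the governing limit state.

Bolt shear: A_b = π(16)²/4 = 201.06 mm². φR_n = 0.75 × 372 × 201.06 × 6 × 1 = 336.6 kN.
Bearing (8 mm plate, F_u = 450 MPa): end bolts L_c = 31 − 18/2 = 22, R_n = min(1.2×22×8×450, 2.4×16×8×450) = 95.04 kN/bolt; interior L_c = 49 − 18 = 31, R_n = 133.92 kN/bolt. φR_n = 0.75 × (2×95.04 + 4×133.92) = 544.3 kN.
Governing: min(336.6, 544.3) = 336.6 kN → bolt shear.

336.6 kN (bolt shear governs)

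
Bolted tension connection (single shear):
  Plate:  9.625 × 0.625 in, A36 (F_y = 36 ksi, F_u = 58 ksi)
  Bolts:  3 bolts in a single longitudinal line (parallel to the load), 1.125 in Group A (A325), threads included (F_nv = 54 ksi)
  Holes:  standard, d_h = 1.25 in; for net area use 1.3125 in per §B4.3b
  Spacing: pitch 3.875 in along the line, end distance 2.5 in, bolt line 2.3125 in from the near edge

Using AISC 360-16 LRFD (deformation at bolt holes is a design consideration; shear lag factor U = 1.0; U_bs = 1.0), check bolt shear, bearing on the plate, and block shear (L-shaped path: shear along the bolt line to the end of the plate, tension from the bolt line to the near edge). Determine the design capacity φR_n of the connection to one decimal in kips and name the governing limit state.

Bolt shear: A_b = π(1.125)²/4 = 0.99402 in². φR_n = 0.75 × 54 × 0.99402 × 3 × 1 = 120.8 kips.
Bearing (0.625 in plate, F_u = 58 ksi): end bolts L_c = 2.5 − 1.25/2 = 1.875, R_n = min(1.2×1.875×0.625×58, 2.4×1.125×0.625×58) = 81.563 kips/bolt; interior L_c = 3.875 − 1.25 = 2.625, R_n = 97.875 kips/bolt. φR_n = 0.75 × (1×81.563 + 2×97.875) = 208.0 kips.
Block shear: shear path 1×[2.5+2×3.875] = 1×10.25 in, A_gv = 6.4063, A_nv = 1×(10.25 − 2.5×1.3125)×0.625 = 4.3555 in²; tension to near edge: (2.3125 − 0.5×1.3125)×0.625 = 1.0352 in². R_n = min(0.6×58×4.3555, 0.6×36×6.4063) + 1.0×58×1.0352 = min(151.57, 138.38) + 60.042 = 198.42 kips. φR_n = 0.75 × 198.42 = 148.8 kips.
Governing: min(120.8, 208.0, 148.8) = 120.8 kips → bolt shear.

120.8 kips (bolt shear governs)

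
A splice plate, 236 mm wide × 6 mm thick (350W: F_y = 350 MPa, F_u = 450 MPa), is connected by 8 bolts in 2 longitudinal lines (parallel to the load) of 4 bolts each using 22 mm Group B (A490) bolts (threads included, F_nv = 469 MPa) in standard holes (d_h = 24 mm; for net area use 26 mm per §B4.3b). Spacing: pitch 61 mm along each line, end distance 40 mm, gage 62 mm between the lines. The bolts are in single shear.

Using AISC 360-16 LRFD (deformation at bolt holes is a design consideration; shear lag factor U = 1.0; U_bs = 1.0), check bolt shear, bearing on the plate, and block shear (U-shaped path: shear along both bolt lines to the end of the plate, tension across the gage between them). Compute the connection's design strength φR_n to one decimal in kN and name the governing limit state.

393.7 kN (block shear governs)

Bolt shear: A_b = π(22)²/4 = 380.13 mm². φR_n = 0.75 × 469 × 380.13 × 8 × 1 = 1069.7 kN.
Bearing (6 mm plate, F_u = 450 MPa): end bolts L_c = 40 − 24/2 = 28, R_n = min(1.2×28×6×450, 2.4×22×6×450) = 90.72 kN/bolt; interior L_c = 61 − 24 = 37, R_n = 119.88 kN/bolt. φR_n = 0.75 × (2×90.72 + 6×119.88) = 675.5 kN.
Block shear: shear path 2×[40+3×61] = 2×223 mm, A_gv = 2676, A_nv = 2×(223 − 3.5×26)×6 = 1584 mm²; tension across gage: (62 − 1×26)×6 = 216 mm². R_n = min(0.6×450×1584, 0.6×350×2676) + 1.0×450×216 = min(427.68, 561.96) + 97.2 = 524.88 kN. φR_n = 0.75 × 524.88 = 393.7 kN.
Governing: min(1069.7, 675.5, 393.7) = 393.7 kN → block shear.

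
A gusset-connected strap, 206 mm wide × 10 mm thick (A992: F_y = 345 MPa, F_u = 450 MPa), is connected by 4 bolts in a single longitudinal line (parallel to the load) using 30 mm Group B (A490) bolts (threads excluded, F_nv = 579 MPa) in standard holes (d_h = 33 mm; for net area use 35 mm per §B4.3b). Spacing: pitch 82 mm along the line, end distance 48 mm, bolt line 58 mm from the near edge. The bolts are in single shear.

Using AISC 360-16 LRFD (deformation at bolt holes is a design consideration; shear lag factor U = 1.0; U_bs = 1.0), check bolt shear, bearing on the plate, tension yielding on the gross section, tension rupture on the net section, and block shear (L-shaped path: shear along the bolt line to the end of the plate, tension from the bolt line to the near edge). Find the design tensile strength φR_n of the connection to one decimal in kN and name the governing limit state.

484.0 kN (block shear governs)

Bolt shear: A_b = π(30)²/4 = 706.86 mm². φR_n = 0.75 × 579 × 706.86 × 4 × 1 = 1227.8 kN.
Bearing (10 mm plate, F_u = 450 MPa): end bolts L_c = 48 − 33/2 = 31.5, R_n = min(1.2×31.5×10×450, 2.4×30×10×450) = 170.1 kN/bolt; interior L_c = 82 − 33 = 49, R_n = 264.6 kN/bolt. φR_n = 0.75 × (1×170.1 + 3×264.6) = 722.9 kN.
Tension yield (gross): A_g = 206×10 = 2060 mm². φR_n = 0.90 × 345 × 2060 = 639.6 kN.
Tension rupture (net): A_n = (206 − 1×35)×10 = 1710 mm² (U = 1.0, A_e = A_n). φR_n = 0.75 × 450 × 1710 = 577.1 kN.
Block shear: shear path 1×[48+3×82] = 1×294 mm, A_gv = 2940, A_nv = 1×(294 − 3.5×35)×10 = 1715 mm²; tension to near edge: (58 − 0.5×35)×10 = 405 mm². R_n = min(0.6×450×1715, 0.6×345×2940) + 1.0×450×405 = min(463.05, 608.58) + 182.25 = 645.3 kN. φR_n = 0.75 × 645.3 = 484.0 kN.
Governing: min(1227.8, 722.9, 639.6, 577.1, 484.0) = 484.0 kN → block shear.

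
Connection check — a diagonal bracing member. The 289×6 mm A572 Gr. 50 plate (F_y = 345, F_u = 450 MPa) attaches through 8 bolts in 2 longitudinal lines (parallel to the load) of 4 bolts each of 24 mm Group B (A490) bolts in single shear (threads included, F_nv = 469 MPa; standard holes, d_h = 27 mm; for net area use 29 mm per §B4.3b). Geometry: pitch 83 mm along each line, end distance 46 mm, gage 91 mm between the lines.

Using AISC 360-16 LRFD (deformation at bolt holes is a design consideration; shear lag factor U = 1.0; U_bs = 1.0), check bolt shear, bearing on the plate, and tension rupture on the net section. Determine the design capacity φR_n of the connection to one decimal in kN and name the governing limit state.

Bolt shear: A_b = π(24)²/4 = 452.39 mm². φR_n = 0.75 × 469 × 452.39 × 8 × 1 = 1273.0 kN.
Bearing (6 mm plate, F_u = 450 MPa): end bolts L_c = 46 − 27/2 = 32.5, R_n = min(1.2×32.5×6×450, 2.4×24×6×450) = 105.3 kN/bolt; interior L_c = 83 − 27 = 56, R_n = 155.52 kN/bolt. φR_n = 0.75 × (2×105.3 + 6×155.52) = 857.8 kN.
Tension rupture (net): A_n = (289 − 2×29)×6 = 1386 mm² (U = 1.0, A_e = A_n). φR_n = 0.75 × 450 × 1386 = 467.8 kN.
Governing: min(1273.0, 857.8, 467.8) = 467.8 kN → net-section rupture.

467.8 kN (net-section rupture governs)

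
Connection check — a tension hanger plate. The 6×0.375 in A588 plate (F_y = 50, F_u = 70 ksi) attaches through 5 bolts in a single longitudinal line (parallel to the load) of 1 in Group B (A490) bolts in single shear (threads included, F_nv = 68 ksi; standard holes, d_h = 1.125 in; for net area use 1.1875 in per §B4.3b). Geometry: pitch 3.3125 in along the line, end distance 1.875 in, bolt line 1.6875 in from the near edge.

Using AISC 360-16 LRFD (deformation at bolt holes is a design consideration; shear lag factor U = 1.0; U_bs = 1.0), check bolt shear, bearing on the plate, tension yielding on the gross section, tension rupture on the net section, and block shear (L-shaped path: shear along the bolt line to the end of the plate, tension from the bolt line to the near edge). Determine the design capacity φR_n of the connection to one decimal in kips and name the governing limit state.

Bolt shear: A_b = π(1)²/4 = 0.7854 in². φR_n = 0.75 × 68 × 0.7854 × 5 × 1 = 200.3 kips.
Bearing (0.375 in plate, F_u = 70 ksi): end bolts L_c = 1.875 − 1.125/2 = 1.3125, R_n = min(1.2×1.3125×0.375×70, 2.4×1×0.375×70) = 41.344 kips/bolt; interior L_c = 3.3125 − 1.125 = 2.1875, R_n = 63 kips/bolt. φR_n = 0.75 × (1×41.344 + 4×63) = 220.0 kips.
Tension yield (gross): A_g = 6×0.375 = 2.25 in². φR_n = 0.90 × 50 × 2.25 = 101.3 kips.
Tension rupture (net): A_n = (6 − 1×1.1875)×0.375 = 1.8047 in² (U = 1.0, A_e = A_n). φR_n = 0.75 × 70 × 1.8047 = 94.7 kips.
Block shear: shear path 1×[1.875+4×3.3125] = 1×15.125 in, A_gv = 5.6719, A_nv = 1×(15.125 − 4.5×1.1875)×0.375 = 3.668 in²; tension to near edge: (1.6875 − 0.5×1.1875)×0.375 = 0.41016 in². R_n = min(0.6×70×3.668, 0.6×50×5.6719) + 1.0×70×0.41016 = min(154.06, 170.16) + 28.711 = 182.77 kips. φR_n = 0.75 × 182.77 = 137.1 kips.
Governing: min(200.3, 220.0, 101.3, 94.7, 137.1) = 94.7 kips → net-section rupture.

94.7 kips (net-section rupture governs)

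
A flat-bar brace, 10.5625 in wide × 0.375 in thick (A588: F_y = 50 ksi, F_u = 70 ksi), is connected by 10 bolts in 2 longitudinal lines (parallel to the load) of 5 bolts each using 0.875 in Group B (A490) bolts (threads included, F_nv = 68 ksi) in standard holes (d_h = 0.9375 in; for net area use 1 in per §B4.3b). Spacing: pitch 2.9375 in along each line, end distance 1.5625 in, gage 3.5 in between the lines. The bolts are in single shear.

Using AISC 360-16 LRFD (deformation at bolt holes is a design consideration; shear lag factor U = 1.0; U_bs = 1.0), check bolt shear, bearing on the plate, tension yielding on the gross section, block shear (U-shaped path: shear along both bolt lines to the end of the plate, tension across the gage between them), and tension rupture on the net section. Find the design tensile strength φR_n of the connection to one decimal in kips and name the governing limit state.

168.6 kips (net-section rupture governs)

Bolt shear: A_b = π(0.875)²/4 = 0.60132 in². φR_n = 0.75 × 68 × 0.60132 × 10 × 1 = 306.7 kips.
Bearing (0.375 in plate, F_u = 70 ksi): end bolts L_c = 1.5625 − 0.9375/2 = 1.09375, R_n = min(1.2×1.09375×0.375×70, 2.4×0.875×0.375×70) = 34.453 kips/bolt; interior L_c = 2.9375 − 0.9375 = 2, R_n = 55.125 kips/bolt. φR_n = 0.75 × (2×34.453 + 8×55.125) = 382.4 kips.
Tension yield (gross): A_g = 10.5625×0.375 = 3.9609 in². φR_n = 0.90 × 50 × 3.9609 = 178.2 kips.
Block shear: shear path 2×[1.5625+4×2.9375] = 2×13.3125 in, A_gv = 9.9844, A_nv = 2×(13.3125 − 4.5×1)×0.375 = 6.6094 in²; tension across gage: (3.5 − 1×1)×0.375 = 0.9375 in². R_n = min(0.6×70×6.6094, 0.6×50×9.9844) + 1.0×70×0.9375 = min(277.59, 299.53) + 65.625 = 343.22 kips. φR_n = 0.75 × 343.22 = 257.4 kips.
Tension rupture (net): A_n = (10.5625 − 2×1)×0.375 = 3.2109 in² (U = 1.0, A_e = A_n). φR_n = 0.75 × 70 × 3.2109 = 168.6 kips.
Governing: min(306.7, 382.4, 178.2, 257.4, 168.6) = 168.6 kips → net-section rupture.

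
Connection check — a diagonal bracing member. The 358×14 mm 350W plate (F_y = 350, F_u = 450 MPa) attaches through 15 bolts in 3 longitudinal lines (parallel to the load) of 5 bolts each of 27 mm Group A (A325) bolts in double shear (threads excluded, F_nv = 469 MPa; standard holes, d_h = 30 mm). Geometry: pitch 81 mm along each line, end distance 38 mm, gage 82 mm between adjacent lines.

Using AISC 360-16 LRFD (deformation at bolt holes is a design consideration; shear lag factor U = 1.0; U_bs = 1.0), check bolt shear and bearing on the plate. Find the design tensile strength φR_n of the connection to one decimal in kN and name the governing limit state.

3861.3 kN (bearing governs)

Bolt shear: A_b = π(27)²/4 = 572.56 mm². φR_n = 0.75 × 469 × 572.56 × 15 × 2 = 6041.9 kN.
Bearing (14 mm plate, F_u = 450 MPa): end bolts L_c = 38 − 30/2 = 23, R_n = min(1.2×23×14×450, 2.4×27×14×450) = 173.88 kN/bolt; interior L_c = 81 − 30 = 51, R_n = 385.56 kN/bolt. φR_n = 0.75 × (3×173.88 + 12×385.56) = 3861.3 kN.
Governing: min(6041.9, 3861.3) = 3861.3 kN → bearing.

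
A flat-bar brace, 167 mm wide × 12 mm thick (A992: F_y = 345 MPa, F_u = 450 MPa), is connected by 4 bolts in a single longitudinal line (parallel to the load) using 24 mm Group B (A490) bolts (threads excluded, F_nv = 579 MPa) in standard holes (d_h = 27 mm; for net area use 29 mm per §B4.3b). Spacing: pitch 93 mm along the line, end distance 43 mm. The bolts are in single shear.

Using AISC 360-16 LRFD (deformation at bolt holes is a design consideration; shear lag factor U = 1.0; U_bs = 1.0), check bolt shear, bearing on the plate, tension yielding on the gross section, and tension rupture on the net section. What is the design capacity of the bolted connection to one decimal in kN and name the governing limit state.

Bolt shear: A_b = π(24)²/4 = 452.39 mm². φR_n = 0.75 × 579 × 452.39 × 4 × 1 = 785.8 kN.
Bearing (12 mm plate, F_u = 450 MPa): end bolts L_c = 43 − 27/2 = 29.5, R_n = min(1.2×29.5×12×450, 2.4×24×12×450) = 191.16 kN/bolt; interior L_c = 93 − 27 = 66, R_n = 311.04 kN/bolt. φR_n = 0.75 × (1×191.16 + 3×311.04) = 843.2 kN.
Tension yield (gross): A_g = 167×12 = 2004 mm². φR_n = 0.90 × 345 × 2004 = 622.2 kN.
Tension rupture (net): A_n = (167 − 1×29)×12 = 1656 mm² (U = 1.0, A_e = A_n). φR_n = 0.75 × 450 × 1656 = 558.9 kN.
Governing: min(785.8, 843.2, 622.2, 558.9) = 558.9 kN → net-section rupture.

558.9 kN (net-section rupture governs)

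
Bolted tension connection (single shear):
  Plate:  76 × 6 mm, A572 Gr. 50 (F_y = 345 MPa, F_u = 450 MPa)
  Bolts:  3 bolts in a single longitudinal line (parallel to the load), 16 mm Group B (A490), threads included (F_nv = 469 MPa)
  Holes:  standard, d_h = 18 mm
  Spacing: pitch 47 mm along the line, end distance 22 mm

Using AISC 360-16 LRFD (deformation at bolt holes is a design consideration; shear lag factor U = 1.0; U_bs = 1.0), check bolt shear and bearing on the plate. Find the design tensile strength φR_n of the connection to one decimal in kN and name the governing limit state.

Bolt shear: A_b = π(16)²/4 = 201.06 mm². φR_n = 0.75 × 469 × 201.06 × 3 × 1 = 212.2 kN.
Bearing (6 mm plate, F_u = 450 MPa): end bolts L_c = 22 − 18/2 = 13, R_n = min(1.2×13×6×450, 2.4×16×6×450) = 42.12 kN/bolt; interior L_c = 47 − 18 = 29, R_n = 93.96 kN/bolt. φR_n = 0.75 × (1×42.12 + 2×93.96) = 172.5 kN.
Governing: min(212.2, 172.5) = 172.5 kN → bearing.

172.5 kN (bearing governs)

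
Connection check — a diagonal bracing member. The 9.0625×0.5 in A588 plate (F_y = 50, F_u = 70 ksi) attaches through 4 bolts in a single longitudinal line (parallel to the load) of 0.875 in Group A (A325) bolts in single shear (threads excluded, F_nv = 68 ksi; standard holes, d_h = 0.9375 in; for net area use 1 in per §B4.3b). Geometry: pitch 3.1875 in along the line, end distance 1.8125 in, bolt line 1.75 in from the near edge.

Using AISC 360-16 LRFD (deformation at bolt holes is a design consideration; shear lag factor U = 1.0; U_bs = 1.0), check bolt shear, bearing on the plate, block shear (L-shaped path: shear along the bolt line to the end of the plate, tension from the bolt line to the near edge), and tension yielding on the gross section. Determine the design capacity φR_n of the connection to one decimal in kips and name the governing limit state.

122.7 kips (bolt shear governs)

Bolt shear: A_b = π(0.875)²/4 = 0.60132 in². φR_n = 0.75 × 68 × 0.60132 × 4 × 1 = 122.7 kips.
Bearing (0.5 in plate, F_u = 70 ksi): end bolts L_c = 1.8125 − 0.9375/2 = 1.34375, R_n = min(1.2×1.34375×0.5×70, 2.4×0.875×0.5×70) = 56.438 kips/bolt; interior L_c = 3.1875 − 0.9375 = 2.25, R_n = 73.5 kips/bolt. φR_n = 0.75 × (1×56.438 + 3×73.5) = 207.7 kips.
Block shear: shear path 1×[1.8125+3×3.1875] = 1×11.375 in, A_gv = 5.6875, A_nv = 1×(11.375 − 3.5×1)×0.5 = 3.9375 in²; tension to near edge: (1.75 − 0.5×1)×0.5 = 0.625 in². R_n = min(0.6×70×3.9375, 0.6×50×5.6875) + 1.0×70×0.625 = min(165.38, 170.63) + 43.75 = 209.13 kips. φR_n = 0.75 × 209.13 = 156.8 kips.
Tension yield (gross): A_g = 9.0625×0.5 = 4.5313 in². φR_n = 0.90 × 50 × 4.5313 = 203.9 kips.
Governing: min(122.7, 207.7, 156.8, 203.9) = 122.7 kips → bolt shear.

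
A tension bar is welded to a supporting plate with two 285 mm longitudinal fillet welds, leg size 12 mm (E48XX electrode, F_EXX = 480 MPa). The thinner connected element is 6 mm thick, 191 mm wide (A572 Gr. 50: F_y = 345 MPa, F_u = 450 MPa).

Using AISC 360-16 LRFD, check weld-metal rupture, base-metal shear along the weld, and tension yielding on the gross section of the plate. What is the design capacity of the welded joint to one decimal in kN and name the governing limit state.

355.8 kN (gross-section yield governs)

Weld metal: throat = 0.707×12 = 8.484 mm, L = 2×285 = 570 mm. φR_n = 0.75 × 0.6 × 480 × 8.484 × 570 = 1044.6 kN.
Base metal shear (6 mm plate): yield φR_n = 1.0×0.6×345×6×570 = 707.9 kN; rupture φR_n = 0.75×0.6×450×6×570 = 692.6 kN; take 692.6 kN (rupture).
Tension yield (gross): A_g = 191×6 = 1146 mm². φR_n = 0.90 × 345 × 1146 = 355.8 kN.
Governing: min(1044.6, 692.6, 355.8) = 355.8 kN → gross-section yield.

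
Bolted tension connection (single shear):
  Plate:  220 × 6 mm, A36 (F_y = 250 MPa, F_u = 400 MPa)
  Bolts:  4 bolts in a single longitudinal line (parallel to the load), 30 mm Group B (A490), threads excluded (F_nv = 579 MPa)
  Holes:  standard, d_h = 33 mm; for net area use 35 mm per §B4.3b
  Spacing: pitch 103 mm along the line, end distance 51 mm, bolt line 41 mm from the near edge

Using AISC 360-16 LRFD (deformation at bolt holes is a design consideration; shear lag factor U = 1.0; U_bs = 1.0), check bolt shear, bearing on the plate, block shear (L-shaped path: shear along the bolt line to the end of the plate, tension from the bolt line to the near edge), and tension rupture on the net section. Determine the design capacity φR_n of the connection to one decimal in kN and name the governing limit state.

Bolt shear: A_b = π(30)²/4 = 706.86 mm². φR_n = 0.75 × 579 × 706.86 × 4 × 1 = 1227.8 kN.
Bearing (6 mm plate, F_u = 400 MPa): end bolts L_c = 51 − 33/2 = 34.5, R_n = min(1.2×34.5×6×400, 2.4×30×6×400) = 99.36 kN/bolt; interior L_c = 103 − 33 = 70, R_n = 172.8 kN/bolt. φR_n = 0.75 × (1×99.36 + 3×172.8) = 463.3 kN.
Block shear: shear path 1×[51+3×103] = 1×360 mm, A_gv = 2160, A_nv = 1×(360 − 3.5×35)×6 = 1425 mm²; tension to near edge: (41 − 0.5×35)×6 = 141 mm². R_n = min(0.6×400×1425, 0.6×250×2160) + 1.0×400×141 = min(342, 324) + 56.4 = 380.4 kN. φR_n = 0.75 × 380.4 = 285.3 kN.
Tension rupture (net): A_n = (220 − 1×35)×6 = 1110 mm² (U = 1.0, A_e = A_n). φR_n = 0.75 × 400 × 1110 = 333.0 kN.
Governing: min(1227.8, 463.3, 285.3, 333.0) = 285.3 kN → block shear.

285.3 kN (block shear governs)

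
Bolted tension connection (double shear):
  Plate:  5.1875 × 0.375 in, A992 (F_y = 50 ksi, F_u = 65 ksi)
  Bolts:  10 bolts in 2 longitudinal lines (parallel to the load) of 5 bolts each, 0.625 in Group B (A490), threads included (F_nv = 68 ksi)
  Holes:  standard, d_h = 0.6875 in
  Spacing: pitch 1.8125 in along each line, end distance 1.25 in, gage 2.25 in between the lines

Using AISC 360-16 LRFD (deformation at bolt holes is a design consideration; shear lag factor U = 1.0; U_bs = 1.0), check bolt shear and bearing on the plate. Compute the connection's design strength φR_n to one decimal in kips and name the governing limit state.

Bolt shear: A_b = π(0.625)²/4 = 0.3068 in². φR_n = 0.75 × 68 × 0.3068 × 10 × 2 = 312.9 kips.
Bearing (0.375 in plate, F_u = 65 ksi): end bolts L_c = 1.25 − 0.6875/2 = 0.90625, R_n = min(1.2×0.90625×0.375×65, 2.4×0.625×0.375×65) = 26.508 kips/bolt; interior L_c = 1.8125 − 0.6875 = 1.125, R_n = 32.906 kips/bolt. φR_n = 0.75 × (2×26.508 + 8×32.906) = 237.2 kips.
Governing: min(312.9, 237.2) = 237.2 kips → bearing.

237.2 kips (bearing governs)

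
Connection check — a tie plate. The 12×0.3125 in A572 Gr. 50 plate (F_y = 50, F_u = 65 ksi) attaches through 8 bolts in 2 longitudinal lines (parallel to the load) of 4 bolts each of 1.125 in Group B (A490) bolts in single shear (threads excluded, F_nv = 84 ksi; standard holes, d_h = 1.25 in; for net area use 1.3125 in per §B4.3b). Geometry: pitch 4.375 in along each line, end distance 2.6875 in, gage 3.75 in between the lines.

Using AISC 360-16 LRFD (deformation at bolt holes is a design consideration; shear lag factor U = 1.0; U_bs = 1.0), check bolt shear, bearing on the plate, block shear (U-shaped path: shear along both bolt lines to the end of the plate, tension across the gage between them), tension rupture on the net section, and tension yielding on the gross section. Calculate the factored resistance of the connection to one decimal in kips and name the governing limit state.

142.8 kips (net-section rupture governs)

Bolt shear: A_b = π(1.125)²/4 = 0.99402 in². φR_n = 0.75 × 84 × 0.99402 × 8 × 1 = 501.0 kips.
Bearing (0.3125 in plate, F_u = 65 ksi): end bolts L_c = 2.6875 − 1.25/2 = 2.0625, R_n = min(1.2×2.0625×0.3125×65, 2.4×1.125×0.3125×65) = 50.273 kips/bolt; interior L_c = 4.375 − 1.25 = 3.125, R_n = 54.844 kips/bolt. φR_n = 0.75 × (2×50.273 + 6×54.844) = 322.2 kips.
Block shear: shear path 2×[2.6875+3×4.375] = 2×15.8125 in, A_gv = 9.8828, A_nv = 2×(15.8125 − 3.5×1.3125)×0.3125 = 7.0117 in²; tension across gage: (3.75 − 1×1.3125)×0.3125 = 0.76172 in². R_n = min(0.6×65×7.0117, 0.6×50×9.8828) + 1.0×65×0.76172 = min(273.46, 296.48) + 49.512 = 322.97 kips. φR_n = 0.75 × 322.97 = 242.2 kips.
Tension rupture (net): A_n = (12 − 2×1.3125)×0.3125 = 2.9297 in² (U = 1.0, A_e = A_n). φR_n = 0.75 × 65 × 2.9297 = 142.8 kips.
Tension yield (gross): A_g = 12×0.3125 = 3.75 in². φR_n = 0.90 × 50 × 3.75 = 168.8 kips.
Governing: min(501.0, 322.2, 242.2, 142.8, 168.8) = 142.8 kips → net-section rupture.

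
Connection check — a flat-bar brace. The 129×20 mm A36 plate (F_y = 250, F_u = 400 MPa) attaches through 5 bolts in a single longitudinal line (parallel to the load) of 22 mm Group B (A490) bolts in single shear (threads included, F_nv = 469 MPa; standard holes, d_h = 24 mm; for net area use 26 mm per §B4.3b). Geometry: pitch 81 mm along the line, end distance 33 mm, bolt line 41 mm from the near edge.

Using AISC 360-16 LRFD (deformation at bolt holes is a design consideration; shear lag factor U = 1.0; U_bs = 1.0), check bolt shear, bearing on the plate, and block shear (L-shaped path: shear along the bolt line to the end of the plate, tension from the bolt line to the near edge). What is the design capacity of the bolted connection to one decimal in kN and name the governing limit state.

668.6 kN (bolt shear governs)

Bolt shear: A_b = π(22)²/4 = 380.13 mm². φR_n = 0.75 × 469 × 380.13 × 5 × 1 = 668.6 kN.
Bearing (20 mm plate, F_u = 400 MPa): end bolts L_c = 33 − 24/2 = 21, R_n = min(1.2×21×20×400, 2.4×22×20×400) = 201.6 kN/bolt; interior L_c = 81 − 24 = 57, R_n = 422.4 kN/bolt. φR_n = 0.75 × (1×201.6 + 4×422.4) = 1418.4 kN.
Block shear: shear path 1×[33+4×81] = 1×357 mm, A_gv = 7140, A_nv = 1×(357 − 4.5×26)×20 = 4800 mm²; tension to near edge: (41 − 0.5×26)×20 = 560 mm². R_n = min(0.6×400×4800, 0.6×250×7140) + 1.0×400×560 = min(1152, 1071) + 224 = 1295 kN. φR_n = 0.75 × 1295 = 971.3 kN.
Governing: min(668.6, 1418.4, 971.3) = 668.6 kN → bolt shear.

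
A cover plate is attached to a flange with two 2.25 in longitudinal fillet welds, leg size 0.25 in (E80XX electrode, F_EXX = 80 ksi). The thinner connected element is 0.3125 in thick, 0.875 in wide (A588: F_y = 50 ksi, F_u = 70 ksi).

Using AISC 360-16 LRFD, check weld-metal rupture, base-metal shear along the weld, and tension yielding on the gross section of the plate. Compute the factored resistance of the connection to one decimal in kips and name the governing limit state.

Weld metal: throat = 0.707×0.25 = 0.17675 in, L = 2×2.25 = 4.5 in. φR_n = 0.75 × 0.6 × 80 × 0.17675 × 4.5 = 28.6 kips.
Base metal shear (0.3125 in plate): yield φR_n = 1.0×0.6×50×0.3125×4.5 = 42.2 kips; rupture φR_n = 0.75×0.6×70×0.3125×4.5 = 44.3 kips; take 42.2 kips (yield).
Tension yield (gross): A_g = 0.875×0.3125 = 0.27344 in². φR_n = 0.90 × 50 × 0.27344 = 12.3 kips.
Governing: min(28.6, 42.2, 12.3) = 12.3 kips → gross-section yield.

12.3 kips (gross-section yield governs)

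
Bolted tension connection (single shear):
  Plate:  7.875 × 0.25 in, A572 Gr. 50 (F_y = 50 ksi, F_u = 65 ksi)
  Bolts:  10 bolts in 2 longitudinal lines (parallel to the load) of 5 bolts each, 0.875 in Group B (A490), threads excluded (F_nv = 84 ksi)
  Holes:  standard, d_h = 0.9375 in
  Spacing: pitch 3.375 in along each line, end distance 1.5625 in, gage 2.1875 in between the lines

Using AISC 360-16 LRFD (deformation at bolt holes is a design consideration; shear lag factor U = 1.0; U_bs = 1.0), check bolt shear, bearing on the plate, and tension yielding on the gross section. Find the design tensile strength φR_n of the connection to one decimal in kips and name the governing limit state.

88.6 kips (gross-section yield governs)

Bolt shear: A_b = π(0.875)²/4 = 0.60132 in². φR_n = 0.75 × 84 × 0.60132 × 10 × 1 = 378.8 kips.
Bearing (0.25 in plate, F_u = 65 ksi): end bolts L_c = 1.5625 − 0.9375/2 = 1.09375, R_n = min(1.2×1.09375×0.25×65, 2.4×0.875×0.25×65) = 21.328 kips/bolt; interior L_c = 3.375 − 0.9375 = 2.4375, R_n = 34.125 kips/bolt. φR_n = 0.75 × (2×21.328 + 8×34.125) = 236.7 kips.
Tension yield (gross): A_g = 7.875×0.25 = 1.9688 in². φR_n = 0.90 × 50 × 1.9688 = 88.6 kips.
Governing: min(378.8, 236.7, 88.6) = 88.6 kips → gross-section yield.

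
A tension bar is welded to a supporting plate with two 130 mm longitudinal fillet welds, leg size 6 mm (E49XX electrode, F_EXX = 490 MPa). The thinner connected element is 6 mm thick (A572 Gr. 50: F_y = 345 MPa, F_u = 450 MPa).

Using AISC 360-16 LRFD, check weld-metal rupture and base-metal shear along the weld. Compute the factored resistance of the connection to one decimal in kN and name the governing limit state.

Weld metal: throat = 0.707×6 = 4.242 mm, L = 2×130 = 260 mm. φR_n = 0.75 × 0.6 × 490 × 4.242 × 260 = 243.2 kN.
Base metal shear (6 mm plate): yield φR_n = 1.0×0.6×345×6×260 = 322.9 kN; rupture φR_n = 0.75×0.6×450×6×260 = 315.9 kN; take 315.9 kN (rupture).
Governing: min(243.2, 315.9) = 243.2 kN → weld metal.

243.2 kN (weld metal governs)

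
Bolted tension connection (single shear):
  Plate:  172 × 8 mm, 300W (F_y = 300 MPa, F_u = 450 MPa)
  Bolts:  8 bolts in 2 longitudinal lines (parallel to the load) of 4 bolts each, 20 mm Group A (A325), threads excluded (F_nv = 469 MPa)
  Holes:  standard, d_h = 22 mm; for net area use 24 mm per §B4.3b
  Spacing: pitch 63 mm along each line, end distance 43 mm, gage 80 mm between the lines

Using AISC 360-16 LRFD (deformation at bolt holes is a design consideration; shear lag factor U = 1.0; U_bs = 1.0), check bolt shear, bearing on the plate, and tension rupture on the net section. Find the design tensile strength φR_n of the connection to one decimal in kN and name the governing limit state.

334.8 kN (net-section rupture governs)

Bolt shear: A_b = π(20)²/4 = 314.16 mm². φR_n = 0.75 × 469 × 314.16 × 8 × 1 = 884.0 kN.
Bearing (8 mm plate, F_u = 450 MPa): end bolts L_c = 43 − 22/2 = 32, R_n = min(1.2×32×8×450, 2.4×20×8×450) = 138.24 kN/bolt; interior L_c = 63 − 22 = 41, R_n = 172.8 kN/bolt. φR_n = 0.75 × (2×138.24 + 6×172.8) = 985.0 kN.
Tension rupture (net): A_n = (172 − 2×24)×8 = 992 mm² (U = 1.0, A_e = A_n). φR_n = 0.75 × 450 × 992 = 334.8 kN.
Governing: min(884.0, 985.0, 334.8) = 334.8 kN → net-section rupture.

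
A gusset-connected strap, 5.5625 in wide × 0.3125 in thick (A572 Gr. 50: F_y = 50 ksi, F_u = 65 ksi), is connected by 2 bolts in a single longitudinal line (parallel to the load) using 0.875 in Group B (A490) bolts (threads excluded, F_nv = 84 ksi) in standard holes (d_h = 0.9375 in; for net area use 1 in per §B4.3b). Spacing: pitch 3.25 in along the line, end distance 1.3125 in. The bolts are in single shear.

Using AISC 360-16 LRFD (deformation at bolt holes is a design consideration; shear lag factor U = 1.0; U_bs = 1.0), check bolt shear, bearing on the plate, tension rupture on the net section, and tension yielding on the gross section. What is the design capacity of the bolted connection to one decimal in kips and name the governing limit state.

47.4 kips (bearing governs)

Bolt shear: A_b = π(0.875)²/4 = 0.60132 in². φR_n = 0.75 × 84 × 0.60132 × 2 × 1 = 75.8 kips.
Bearing (0.3125 in plate, F_u = 65 ksi): end bolts L_c = 1.3125 − 0.9375/2 = 0.84375, R_n = min(1.2×0.84375×0.3125×65, 2.4×0.875×0.3125×65) = 20.566 kips/bolt; interior L_c = 3.25 − 0.9375 = 2.3125, R_n = 42.656 kips/bolt. φR_n = 0.75 × (1×20.566 + 1×42.656) = 47.4 kips.
Tension rupture (net): A_n = (5.5625 − 1×1)×0.3125 = 1.4258 in² (U = 1.0, A_e = A_n). φR_n = 0.75 × 65 × 1.4258 = 69.5 kips.
Tension yield (gross): A_g = 5.5625×0.3125 = 1.7383 in². φR_n = 0.90 × 50 × 1.7383 = 78.2 kips.
Governing: min(75.8, 47.4, 69.5, 78.2) = 47.4 kips → bearing.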